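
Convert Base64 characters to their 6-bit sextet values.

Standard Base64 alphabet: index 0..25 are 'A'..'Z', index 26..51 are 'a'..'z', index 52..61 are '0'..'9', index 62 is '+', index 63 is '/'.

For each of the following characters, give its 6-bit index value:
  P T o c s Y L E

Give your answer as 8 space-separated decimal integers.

'P': A..Z range, ord('P') − ord('A') = 15
'T': A..Z range, ord('T') − ord('A') = 19
'o': a..z range, 26 + ord('o') − ord('a') = 40
'c': a..z range, 26 + ord('c') − ord('a') = 28
's': a..z range, 26 + ord('s') − ord('a') = 44
'Y': A..Z range, ord('Y') − ord('A') = 24
'L': A..Z range, ord('L') − ord('A') = 11
'E': A..Z range, ord('E') − ord('A') = 4

Answer: 15 19 40 28 44 24 11 4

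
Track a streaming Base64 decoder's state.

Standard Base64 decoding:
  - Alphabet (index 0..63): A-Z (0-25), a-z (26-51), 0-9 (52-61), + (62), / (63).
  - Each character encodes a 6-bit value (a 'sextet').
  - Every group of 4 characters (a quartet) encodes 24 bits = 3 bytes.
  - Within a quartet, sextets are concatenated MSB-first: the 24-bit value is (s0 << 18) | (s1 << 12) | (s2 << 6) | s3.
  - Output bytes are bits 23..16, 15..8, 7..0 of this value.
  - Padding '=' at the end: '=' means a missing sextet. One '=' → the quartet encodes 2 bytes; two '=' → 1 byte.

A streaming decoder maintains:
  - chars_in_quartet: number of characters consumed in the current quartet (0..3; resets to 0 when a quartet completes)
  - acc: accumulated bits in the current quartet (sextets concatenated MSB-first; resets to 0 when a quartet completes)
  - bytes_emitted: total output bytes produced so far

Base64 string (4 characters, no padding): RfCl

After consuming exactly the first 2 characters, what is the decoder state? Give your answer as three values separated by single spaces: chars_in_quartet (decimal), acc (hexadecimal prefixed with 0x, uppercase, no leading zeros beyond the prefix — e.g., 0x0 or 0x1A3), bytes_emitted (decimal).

Answer: 2 0x45F 0

Derivation:
After char 0 ('R'=17): chars_in_quartet=1 acc=0x11 bytes_emitted=0
After char 1 ('f'=31): chars_in_quartet=2 acc=0x45F bytes_emitted=0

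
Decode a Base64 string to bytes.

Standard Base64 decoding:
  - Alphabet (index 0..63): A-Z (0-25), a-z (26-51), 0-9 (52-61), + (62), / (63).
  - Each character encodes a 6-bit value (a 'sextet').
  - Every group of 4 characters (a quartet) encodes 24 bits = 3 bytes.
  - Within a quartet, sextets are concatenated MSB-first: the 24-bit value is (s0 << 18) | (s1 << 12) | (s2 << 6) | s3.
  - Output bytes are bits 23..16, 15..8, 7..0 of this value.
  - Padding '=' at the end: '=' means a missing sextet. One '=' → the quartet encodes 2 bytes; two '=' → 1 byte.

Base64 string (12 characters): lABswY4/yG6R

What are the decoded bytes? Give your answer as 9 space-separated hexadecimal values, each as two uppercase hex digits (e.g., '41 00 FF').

Answer: 94 00 6C C1 8E 3F C8 6E 91

Derivation:
After char 0 ('l'=37): chars_in_quartet=1 acc=0x25 bytes_emitted=0
After char 1 ('A'=0): chars_in_quartet=2 acc=0x940 bytes_emitted=0
After char 2 ('B'=1): chars_in_quartet=3 acc=0x25001 bytes_emitted=0
After char 3 ('s'=44): chars_in_quartet=4 acc=0x94006C -> emit 94 00 6C, reset; bytes_emitted=3
After char 4 ('w'=48): chars_in_quartet=1 acc=0x30 bytes_emitted=3
After char 5 ('Y'=24): chars_in_quartet=2 acc=0xC18 bytes_emitted=3
After char 6 ('4'=56): chars_in_quartet=3 acc=0x30638 bytes_emitted=3
After char 7 ('/'=63): chars_in_quartet=4 acc=0xC18E3F -> emit C1 8E 3F, reset; bytes_emitted=6
After char 8 ('y'=50): chars_in_quartet=1 acc=0x32 bytes_emitted=6
After char 9 ('G'=6): chars_in_quartet=2 acc=0xC86 bytes_emitted=6
After char 10 ('6'=58): chars_in_quartet=3 acc=0x321BA bytes_emitted=6
After char 11 ('R'=17): chars_in_quartet=4 acc=0xC86E91 -> emit C8 6E 91, reset; bytes_emitted=9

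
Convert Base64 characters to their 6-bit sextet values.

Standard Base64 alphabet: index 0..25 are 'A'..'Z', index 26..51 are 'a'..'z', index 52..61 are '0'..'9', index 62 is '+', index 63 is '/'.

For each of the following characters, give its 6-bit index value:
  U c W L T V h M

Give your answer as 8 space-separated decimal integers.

Answer: 20 28 22 11 19 21 33 12

Derivation:
'U': A..Z range, ord('U') − ord('A') = 20
'c': a..z range, 26 + ord('c') − ord('a') = 28
'W': A..Z range, ord('W') − ord('A') = 22
'L': A..Z range, ord('L') − ord('A') = 11
'T': A..Z range, ord('T') − ord('A') = 19
'V': A..Z range, ord('V') − ord('A') = 21
'h': a..z range, 26 + ord('h') − ord('a') = 33
'M': A..Z range, ord('M') − ord('A') = 12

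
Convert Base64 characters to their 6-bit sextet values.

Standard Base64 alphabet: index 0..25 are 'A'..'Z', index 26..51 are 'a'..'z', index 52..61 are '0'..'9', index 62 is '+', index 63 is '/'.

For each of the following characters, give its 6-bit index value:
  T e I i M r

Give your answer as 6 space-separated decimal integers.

'T': A..Z range, ord('T') − ord('A') = 19
'e': a..z range, 26 + ord('e') − ord('a') = 30
'I': A..Z range, ord('I') − ord('A') = 8
'i': a..z range, 26 + ord('i') − ord('a') = 34
'M': A..Z range, ord('M') − ord('A') = 12
'r': a..z range, 26 + ord('r') − ord('a') = 43

Answer: 19 30 8 34 12 43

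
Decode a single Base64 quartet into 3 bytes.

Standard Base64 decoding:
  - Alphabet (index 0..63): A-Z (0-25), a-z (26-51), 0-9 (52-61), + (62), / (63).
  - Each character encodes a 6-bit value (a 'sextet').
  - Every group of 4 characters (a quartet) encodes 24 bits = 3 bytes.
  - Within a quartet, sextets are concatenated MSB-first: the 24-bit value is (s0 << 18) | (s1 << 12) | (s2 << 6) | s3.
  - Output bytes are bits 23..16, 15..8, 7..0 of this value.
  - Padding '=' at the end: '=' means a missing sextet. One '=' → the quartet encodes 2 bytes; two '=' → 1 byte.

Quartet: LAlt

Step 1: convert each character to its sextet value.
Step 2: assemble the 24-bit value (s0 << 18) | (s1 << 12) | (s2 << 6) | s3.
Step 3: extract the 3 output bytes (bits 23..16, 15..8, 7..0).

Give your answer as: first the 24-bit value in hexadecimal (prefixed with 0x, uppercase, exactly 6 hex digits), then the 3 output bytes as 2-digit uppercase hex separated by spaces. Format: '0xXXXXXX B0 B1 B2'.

Sextets: L=11, A=0, l=37, t=45
24-bit: (11<<18) | (0<<12) | (37<<6) | 45
      = 0x2C0000 | 0x000000 | 0x000940 | 0x00002D
      = 0x2C096D
Bytes: (v>>16)&0xFF=2C, (v>>8)&0xFF=09, v&0xFF=6D

Answer: 0x2C096D 2C 09 6D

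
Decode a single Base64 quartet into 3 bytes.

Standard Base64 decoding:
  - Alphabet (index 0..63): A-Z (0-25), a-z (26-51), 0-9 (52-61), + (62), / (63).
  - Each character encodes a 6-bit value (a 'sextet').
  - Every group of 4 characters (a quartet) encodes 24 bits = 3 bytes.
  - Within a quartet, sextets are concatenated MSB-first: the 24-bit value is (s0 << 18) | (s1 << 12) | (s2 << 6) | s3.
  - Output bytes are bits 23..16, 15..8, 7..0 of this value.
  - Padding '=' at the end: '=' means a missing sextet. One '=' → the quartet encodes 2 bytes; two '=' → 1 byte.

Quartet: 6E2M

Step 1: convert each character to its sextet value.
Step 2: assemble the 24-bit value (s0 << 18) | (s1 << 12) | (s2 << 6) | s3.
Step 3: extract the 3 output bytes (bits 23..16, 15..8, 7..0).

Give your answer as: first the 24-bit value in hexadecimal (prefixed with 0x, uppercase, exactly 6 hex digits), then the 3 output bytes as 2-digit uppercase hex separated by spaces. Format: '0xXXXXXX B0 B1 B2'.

Sextets: 6=58, E=4, 2=54, M=12
24-bit: (58<<18) | (4<<12) | (54<<6) | 12
      = 0xE80000 | 0x004000 | 0x000D80 | 0x00000C
      = 0xE84D8C
Bytes: (v>>16)&0xFF=E8, (v>>8)&0xFF=4D, v&0xFF=8C

Answer: 0xE84D8C E8 4D 8C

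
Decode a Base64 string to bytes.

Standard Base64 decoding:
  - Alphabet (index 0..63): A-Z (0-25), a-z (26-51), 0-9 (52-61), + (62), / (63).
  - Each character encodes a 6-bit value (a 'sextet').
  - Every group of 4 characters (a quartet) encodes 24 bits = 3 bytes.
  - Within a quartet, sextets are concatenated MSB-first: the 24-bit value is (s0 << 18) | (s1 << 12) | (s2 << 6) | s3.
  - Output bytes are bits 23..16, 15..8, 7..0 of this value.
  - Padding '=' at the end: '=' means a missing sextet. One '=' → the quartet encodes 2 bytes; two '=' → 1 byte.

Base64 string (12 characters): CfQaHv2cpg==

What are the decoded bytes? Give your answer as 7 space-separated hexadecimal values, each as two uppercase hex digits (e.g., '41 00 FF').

After char 0 ('C'=2): chars_in_quartet=1 acc=0x2 bytes_emitted=0
After char 1 ('f'=31): chars_in_quartet=2 acc=0x9F bytes_emitted=0
After char 2 ('Q'=16): chars_in_quartet=3 acc=0x27D0 bytes_emitted=0
After char 3 ('a'=26): chars_in_quartet=4 acc=0x9F41A -> emit 09 F4 1A, reset; bytes_emitted=3
After char 4 ('H'=7): chars_in_quartet=1 acc=0x7 bytes_emitted=3
After char 5 ('v'=47): chars_in_quartet=2 acc=0x1EF bytes_emitted=3
After char 6 ('2'=54): chars_in_quartet=3 acc=0x7BF6 bytes_emitted=3
After char 7 ('c'=28): chars_in_quartet=4 acc=0x1EFD9C -> emit 1E FD 9C, reset; bytes_emitted=6
After char 8 ('p'=41): chars_in_quartet=1 acc=0x29 bytes_emitted=6
After char 9 ('g'=32): chars_in_quartet=2 acc=0xA60 bytes_emitted=6
Padding '==': partial quartet acc=0xA60 -> emit A6; bytes_emitted=7

Answer: 09 F4 1A 1E FD 9C A6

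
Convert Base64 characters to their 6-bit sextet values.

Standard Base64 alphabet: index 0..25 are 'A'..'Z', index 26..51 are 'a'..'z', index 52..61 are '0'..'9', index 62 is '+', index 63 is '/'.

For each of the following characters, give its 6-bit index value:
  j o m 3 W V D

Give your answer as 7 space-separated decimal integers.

'j': a..z range, 26 + ord('j') − ord('a') = 35
'o': a..z range, 26 + ord('o') − ord('a') = 40
'm': a..z range, 26 + ord('m') − ord('a') = 38
'3': 0..9 range, 52 + ord('3') − ord('0') = 55
'W': A..Z range, ord('W') − ord('A') = 22
'V': A..Z range, ord('V') − ord('A') = 21
'D': A..Z range, ord('D') − ord('A') = 3

Answer: 35 40 38 55 22 21 3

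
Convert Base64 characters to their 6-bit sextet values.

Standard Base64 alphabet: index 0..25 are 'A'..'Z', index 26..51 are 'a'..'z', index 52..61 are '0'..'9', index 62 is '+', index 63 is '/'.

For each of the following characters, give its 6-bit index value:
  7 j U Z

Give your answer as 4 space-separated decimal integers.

'7': 0..9 range, 52 + ord('7') − ord('0') = 59
'j': a..z range, 26 + ord('j') − ord('a') = 35
'U': A..Z range, ord('U') − ord('A') = 20
'Z': A..Z range, ord('Z') − ord('A') = 25

Answer: 59 35 20 25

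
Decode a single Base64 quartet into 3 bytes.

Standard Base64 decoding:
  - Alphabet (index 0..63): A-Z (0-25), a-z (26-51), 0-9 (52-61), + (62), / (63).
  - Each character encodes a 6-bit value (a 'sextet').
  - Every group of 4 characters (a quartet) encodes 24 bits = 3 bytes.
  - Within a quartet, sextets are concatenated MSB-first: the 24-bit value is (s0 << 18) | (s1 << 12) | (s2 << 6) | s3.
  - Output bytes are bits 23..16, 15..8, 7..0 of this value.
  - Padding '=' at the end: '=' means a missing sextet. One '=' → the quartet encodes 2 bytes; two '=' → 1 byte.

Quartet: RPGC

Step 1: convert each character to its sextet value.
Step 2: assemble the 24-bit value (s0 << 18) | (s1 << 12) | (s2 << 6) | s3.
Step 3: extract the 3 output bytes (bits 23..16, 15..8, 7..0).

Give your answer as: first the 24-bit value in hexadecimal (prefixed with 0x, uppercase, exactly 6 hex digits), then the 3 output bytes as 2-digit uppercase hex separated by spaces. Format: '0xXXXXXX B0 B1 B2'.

Sextets: R=17, P=15, G=6, C=2
24-bit: (17<<18) | (15<<12) | (6<<6) | 2
      = 0x440000 | 0x00F000 | 0x000180 | 0x000002
      = 0x44F182
Bytes: (v>>16)&0xFF=44, (v>>8)&0xFF=F1, v&0xFF=82

Answer: 0x44F182 44 F1 82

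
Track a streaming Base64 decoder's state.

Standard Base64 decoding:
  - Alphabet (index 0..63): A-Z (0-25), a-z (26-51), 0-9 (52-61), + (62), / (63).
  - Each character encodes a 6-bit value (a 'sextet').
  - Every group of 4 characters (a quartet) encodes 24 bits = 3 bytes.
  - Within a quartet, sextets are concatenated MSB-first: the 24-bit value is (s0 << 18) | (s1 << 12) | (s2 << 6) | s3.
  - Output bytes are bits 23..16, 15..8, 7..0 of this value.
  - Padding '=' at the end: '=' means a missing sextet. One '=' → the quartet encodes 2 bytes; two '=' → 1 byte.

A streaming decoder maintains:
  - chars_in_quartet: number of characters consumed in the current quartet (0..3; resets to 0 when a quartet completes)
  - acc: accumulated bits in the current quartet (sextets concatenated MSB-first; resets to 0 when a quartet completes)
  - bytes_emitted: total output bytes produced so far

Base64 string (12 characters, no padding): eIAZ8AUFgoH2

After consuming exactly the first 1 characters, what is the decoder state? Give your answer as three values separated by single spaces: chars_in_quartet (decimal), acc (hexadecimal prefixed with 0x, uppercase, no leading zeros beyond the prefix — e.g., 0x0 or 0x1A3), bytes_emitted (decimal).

Answer: 1 0x1E 0

Derivation:
After char 0 ('e'=30): chars_in_quartet=1 acc=0x1E bytes_emitted=0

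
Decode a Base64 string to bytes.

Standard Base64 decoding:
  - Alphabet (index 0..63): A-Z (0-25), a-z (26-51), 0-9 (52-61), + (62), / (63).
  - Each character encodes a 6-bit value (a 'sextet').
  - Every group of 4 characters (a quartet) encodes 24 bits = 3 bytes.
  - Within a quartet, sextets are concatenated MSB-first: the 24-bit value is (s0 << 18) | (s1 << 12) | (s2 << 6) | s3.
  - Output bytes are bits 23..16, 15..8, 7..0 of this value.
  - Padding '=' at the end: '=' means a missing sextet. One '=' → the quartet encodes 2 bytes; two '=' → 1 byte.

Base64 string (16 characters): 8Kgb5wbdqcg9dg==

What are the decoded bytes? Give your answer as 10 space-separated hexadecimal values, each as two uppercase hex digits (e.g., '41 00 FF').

After char 0 ('8'=60): chars_in_quartet=1 acc=0x3C bytes_emitted=0
After char 1 ('K'=10): chars_in_quartet=2 acc=0xF0A bytes_emitted=0
After char 2 ('g'=32): chars_in_quartet=3 acc=0x3C2A0 bytes_emitted=0
After char 3 ('b'=27): chars_in_quartet=4 acc=0xF0A81B -> emit F0 A8 1B, reset; bytes_emitted=3
After char 4 ('5'=57): chars_in_quartet=1 acc=0x39 bytes_emitted=3
After char 5 ('w'=48): chars_in_quartet=2 acc=0xE70 bytes_emitted=3
After char 6 ('b'=27): chars_in_quartet=3 acc=0x39C1B bytes_emitted=3
After char 7 ('d'=29): chars_in_quartet=4 acc=0xE706DD -> emit E7 06 DD, reset; bytes_emitted=6
After char 8 ('q'=42): chars_in_quartet=1 acc=0x2A bytes_emitted=6
After char 9 ('c'=28): chars_in_quartet=2 acc=0xA9C bytes_emitted=6
After char 10 ('g'=32): chars_in_quartet=3 acc=0x2A720 bytes_emitted=6
After char 11 ('9'=61): chars_in_quartet=4 acc=0xA9C83D -> emit A9 C8 3D, reset; bytes_emitted=9
After char 12 ('d'=29): chars_in_quartet=1 acc=0x1D bytes_emitted=9
After char 13 ('g'=32): chars_in_quartet=2 acc=0x760 bytes_emitted=9
Padding '==': partial quartet acc=0x760 -> emit 76; bytes_emitted=10

Answer: F0 A8 1B E7 06 DD A9 C8 3D 76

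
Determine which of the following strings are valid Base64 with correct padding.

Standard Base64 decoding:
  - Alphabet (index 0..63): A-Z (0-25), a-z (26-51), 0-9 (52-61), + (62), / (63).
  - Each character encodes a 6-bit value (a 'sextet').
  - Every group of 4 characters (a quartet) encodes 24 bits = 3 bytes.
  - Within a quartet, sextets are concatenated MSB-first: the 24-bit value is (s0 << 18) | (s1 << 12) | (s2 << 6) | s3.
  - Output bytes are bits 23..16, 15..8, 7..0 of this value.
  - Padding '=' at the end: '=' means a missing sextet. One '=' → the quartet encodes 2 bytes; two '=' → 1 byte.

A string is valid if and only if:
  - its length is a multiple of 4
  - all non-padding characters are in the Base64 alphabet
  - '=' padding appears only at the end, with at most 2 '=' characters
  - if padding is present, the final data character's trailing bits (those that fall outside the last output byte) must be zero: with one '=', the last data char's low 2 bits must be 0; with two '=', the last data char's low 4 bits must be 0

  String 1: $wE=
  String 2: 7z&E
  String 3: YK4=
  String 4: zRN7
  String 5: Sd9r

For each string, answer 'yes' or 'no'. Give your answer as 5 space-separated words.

String 1: '$wE=' → invalid (bad char(s): ['$'])
String 2: '7z&E' → invalid (bad char(s): ['&'])
String 3: 'YK4=' → valid
String 4: 'zRN7' → valid
String 5: 'Sd9r' → valid

Answer: no no yes yes yes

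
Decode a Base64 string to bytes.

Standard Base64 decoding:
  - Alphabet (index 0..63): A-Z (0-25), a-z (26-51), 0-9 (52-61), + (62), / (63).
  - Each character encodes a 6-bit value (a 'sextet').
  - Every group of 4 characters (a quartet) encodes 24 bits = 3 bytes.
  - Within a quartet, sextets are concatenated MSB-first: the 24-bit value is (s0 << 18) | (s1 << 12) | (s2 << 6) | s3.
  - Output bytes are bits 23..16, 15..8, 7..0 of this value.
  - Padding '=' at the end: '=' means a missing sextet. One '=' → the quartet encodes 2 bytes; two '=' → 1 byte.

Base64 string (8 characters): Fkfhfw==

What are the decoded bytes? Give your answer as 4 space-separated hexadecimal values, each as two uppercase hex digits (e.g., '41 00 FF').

Answer: 16 47 E1 7F

Derivation:
After char 0 ('F'=5): chars_in_quartet=1 acc=0x5 bytes_emitted=0
After char 1 ('k'=36): chars_in_quartet=2 acc=0x164 bytes_emitted=0
After char 2 ('f'=31): chars_in_quartet=3 acc=0x591F bytes_emitted=0
After char 3 ('h'=33): chars_in_quartet=4 acc=0x1647E1 -> emit 16 47 E1, reset; bytes_emitted=3
After char 4 ('f'=31): chars_in_quartet=1 acc=0x1F bytes_emitted=3
After char 5 ('w'=48): chars_in_quartet=2 acc=0x7F0 bytes_emitted=3
Padding '==': partial quartet acc=0x7F0 -> emit 7F; bytes_emitted=4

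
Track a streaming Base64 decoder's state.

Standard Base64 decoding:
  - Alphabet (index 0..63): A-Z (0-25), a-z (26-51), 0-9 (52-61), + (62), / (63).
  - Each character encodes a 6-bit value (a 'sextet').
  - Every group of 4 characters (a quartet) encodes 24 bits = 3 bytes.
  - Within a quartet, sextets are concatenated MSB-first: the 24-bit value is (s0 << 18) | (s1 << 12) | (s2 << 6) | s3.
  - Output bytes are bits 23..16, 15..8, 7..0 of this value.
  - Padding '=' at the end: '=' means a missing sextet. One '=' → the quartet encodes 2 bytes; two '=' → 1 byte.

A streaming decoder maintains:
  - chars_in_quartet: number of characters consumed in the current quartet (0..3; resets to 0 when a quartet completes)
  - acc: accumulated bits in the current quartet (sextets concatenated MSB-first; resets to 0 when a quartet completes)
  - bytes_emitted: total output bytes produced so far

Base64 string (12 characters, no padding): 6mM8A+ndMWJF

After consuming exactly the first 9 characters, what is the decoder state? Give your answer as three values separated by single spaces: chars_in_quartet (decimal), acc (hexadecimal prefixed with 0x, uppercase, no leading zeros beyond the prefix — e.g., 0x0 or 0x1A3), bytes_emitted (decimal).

After char 0 ('6'=58): chars_in_quartet=1 acc=0x3A bytes_emitted=0
After char 1 ('m'=38): chars_in_quartet=2 acc=0xEA6 bytes_emitted=0
After char 2 ('M'=12): chars_in_quartet=3 acc=0x3A98C bytes_emitted=0
After char 3 ('8'=60): chars_in_quartet=4 acc=0xEA633C -> emit EA 63 3C, reset; bytes_emitted=3
After char 4 ('A'=0): chars_in_quartet=1 acc=0x0 bytes_emitted=3
After char 5 ('+'=62): chars_in_quartet=2 acc=0x3E bytes_emitted=3
After char 6 ('n'=39): chars_in_quartet=3 acc=0xFA7 bytes_emitted=3
After char 7 ('d'=29): chars_in_quartet=4 acc=0x3E9DD -> emit 03 E9 DD, reset; bytes_emitted=6
After char 8 ('M'=12): chars_in_quartet=1 acc=0xC bytes_emitted=6

Answer: 1 0xC 6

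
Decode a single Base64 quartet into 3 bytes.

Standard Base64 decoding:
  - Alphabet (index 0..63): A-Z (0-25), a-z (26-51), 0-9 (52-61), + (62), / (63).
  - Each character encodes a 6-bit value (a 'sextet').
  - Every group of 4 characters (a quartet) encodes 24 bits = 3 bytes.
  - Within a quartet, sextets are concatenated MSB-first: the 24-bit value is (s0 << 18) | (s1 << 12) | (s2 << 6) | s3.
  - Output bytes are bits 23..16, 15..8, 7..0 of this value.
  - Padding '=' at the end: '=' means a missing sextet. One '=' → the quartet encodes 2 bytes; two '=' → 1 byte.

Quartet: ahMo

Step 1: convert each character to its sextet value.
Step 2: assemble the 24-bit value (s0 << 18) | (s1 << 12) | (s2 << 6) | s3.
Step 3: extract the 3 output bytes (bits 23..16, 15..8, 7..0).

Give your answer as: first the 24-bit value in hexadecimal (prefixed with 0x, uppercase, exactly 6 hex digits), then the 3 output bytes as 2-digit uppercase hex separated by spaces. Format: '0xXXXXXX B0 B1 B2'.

Sextets: a=26, h=33, M=12, o=40
24-bit: (26<<18) | (33<<12) | (12<<6) | 40
      = 0x680000 | 0x021000 | 0x000300 | 0x000028
      = 0x6A1328
Bytes: (v>>16)&0xFF=6A, (v>>8)&0xFF=13, v&0xFF=28

Answer: 0x6A1328 6A 13 28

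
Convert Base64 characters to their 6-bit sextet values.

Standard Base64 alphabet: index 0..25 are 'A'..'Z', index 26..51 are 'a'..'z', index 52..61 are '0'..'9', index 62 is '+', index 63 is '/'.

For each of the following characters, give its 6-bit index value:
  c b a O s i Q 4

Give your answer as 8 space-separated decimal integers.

Answer: 28 27 26 14 44 34 16 56

Derivation:
'c': a..z range, 26 + ord('c') − ord('a') = 28
'b': a..z range, 26 + ord('b') − ord('a') = 27
'a': a..z range, 26 + ord('a') − ord('a') = 26
'O': A..Z range, ord('O') − ord('A') = 14
's': a..z range, 26 + ord('s') − ord('a') = 44
'i': a..z range, 26 + ord('i') − ord('a') = 34
'Q': A..Z range, ord('Q') − ord('A') = 16
'4': 0..9 range, 52 + ord('4') − ord('0') = 56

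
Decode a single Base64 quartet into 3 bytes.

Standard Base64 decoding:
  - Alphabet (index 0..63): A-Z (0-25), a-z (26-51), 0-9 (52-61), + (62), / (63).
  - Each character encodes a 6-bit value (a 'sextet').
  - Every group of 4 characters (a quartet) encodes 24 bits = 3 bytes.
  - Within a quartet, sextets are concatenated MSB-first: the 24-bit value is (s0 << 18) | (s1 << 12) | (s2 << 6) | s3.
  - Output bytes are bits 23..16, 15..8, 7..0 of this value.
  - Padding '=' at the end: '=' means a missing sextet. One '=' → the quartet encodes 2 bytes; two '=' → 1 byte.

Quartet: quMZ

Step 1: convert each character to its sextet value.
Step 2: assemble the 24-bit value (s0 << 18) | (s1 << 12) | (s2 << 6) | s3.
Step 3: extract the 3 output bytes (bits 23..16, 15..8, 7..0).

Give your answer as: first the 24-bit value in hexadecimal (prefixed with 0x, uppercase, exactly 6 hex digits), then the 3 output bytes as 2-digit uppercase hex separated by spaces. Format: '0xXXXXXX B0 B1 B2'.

Sextets: q=42, u=46, M=12, Z=25
24-bit: (42<<18) | (46<<12) | (12<<6) | 25
      = 0xA80000 | 0x02E000 | 0x000300 | 0x000019
      = 0xAAE319
Bytes: (v>>16)&0xFF=AA, (v>>8)&0xFF=E3, v&0xFF=19

Answer: 0xAAE319 AA E3 19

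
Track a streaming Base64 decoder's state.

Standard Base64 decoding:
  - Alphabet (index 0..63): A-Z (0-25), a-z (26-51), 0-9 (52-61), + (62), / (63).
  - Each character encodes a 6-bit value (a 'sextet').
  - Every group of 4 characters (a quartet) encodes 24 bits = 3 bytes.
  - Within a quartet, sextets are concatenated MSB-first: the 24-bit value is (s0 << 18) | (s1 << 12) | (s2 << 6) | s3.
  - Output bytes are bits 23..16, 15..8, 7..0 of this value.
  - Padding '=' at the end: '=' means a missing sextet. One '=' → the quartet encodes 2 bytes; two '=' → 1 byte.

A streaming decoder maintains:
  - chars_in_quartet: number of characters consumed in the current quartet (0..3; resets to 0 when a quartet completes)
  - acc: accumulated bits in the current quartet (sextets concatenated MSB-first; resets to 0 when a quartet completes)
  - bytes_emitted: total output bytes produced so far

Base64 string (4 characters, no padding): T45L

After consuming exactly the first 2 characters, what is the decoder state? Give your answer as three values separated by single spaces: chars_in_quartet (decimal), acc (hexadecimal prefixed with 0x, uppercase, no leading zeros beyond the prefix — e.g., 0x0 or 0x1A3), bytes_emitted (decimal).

After char 0 ('T'=19): chars_in_quartet=1 acc=0x13 bytes_emitted=0
After char 1 ('4'=56): chars_in_quartet=2 acc=0x4F8 bytes_emitted=0

Answer: 2 0x4F8 0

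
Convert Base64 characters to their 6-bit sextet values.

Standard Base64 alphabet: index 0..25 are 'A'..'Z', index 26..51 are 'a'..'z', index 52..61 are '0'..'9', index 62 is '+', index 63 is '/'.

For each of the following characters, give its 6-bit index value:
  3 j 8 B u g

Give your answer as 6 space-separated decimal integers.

Answer: 55 35 60 1 46 32

Derivation:
'3': 0..9 range, 52 + ord('3') − ord('0') = 55
'j': a..z range, 26 + ord('j') − ord('a') = 35
'8': 0..9 range, 52 + ord('8') − ord('0') = 60
'B': A..Z range, ord('B') − ord('A') = 1
'u': a..z range, 26 + ord('u') − ord('a') = 46
'g': a..z range, 26 + ord('g') − ord('a') = 32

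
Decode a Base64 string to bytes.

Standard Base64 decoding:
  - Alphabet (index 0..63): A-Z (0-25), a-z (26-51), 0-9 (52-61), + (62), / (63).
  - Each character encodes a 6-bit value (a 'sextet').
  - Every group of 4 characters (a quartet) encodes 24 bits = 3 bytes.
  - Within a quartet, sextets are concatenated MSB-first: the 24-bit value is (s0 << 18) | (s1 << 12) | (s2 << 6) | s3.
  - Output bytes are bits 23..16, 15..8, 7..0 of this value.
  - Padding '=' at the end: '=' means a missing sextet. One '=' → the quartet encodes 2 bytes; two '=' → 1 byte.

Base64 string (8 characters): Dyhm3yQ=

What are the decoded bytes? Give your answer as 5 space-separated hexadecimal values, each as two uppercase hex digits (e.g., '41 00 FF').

After char 0 ('D'=3): chars_in_quartet=1 acc=0x3 bytes_emitted=0
After char 1 ('y'=50): chars_in_quartet=2 acc=0xF2 bytes_emitted=0
After char 2 ('h'=33): chars_in_quartet=3 acc=0x3CA1 bytes_emitted=0
After char 3 ('m'=38): chars_in_quartet=4 acc=0xF2866 -> emit 0F 28 66, reset; bytes_emitted=3
After char 4 ('3'=55): chars_in_quartet=1 acc=0x37 bytes_emitted=3
After char 5 ('y'=50): chars_in_quartet=2 acc=0xDF2 bytes_emitted=3
After char 6 ('Q'=16): chars_in_quartet=3 acc=0x37C90 bytes_emitted=3
Padding '=': partial quartet acc=0x37C90 -> emit DF 24; bytes_emitted=5

Answer: 0F 28 66 DF 24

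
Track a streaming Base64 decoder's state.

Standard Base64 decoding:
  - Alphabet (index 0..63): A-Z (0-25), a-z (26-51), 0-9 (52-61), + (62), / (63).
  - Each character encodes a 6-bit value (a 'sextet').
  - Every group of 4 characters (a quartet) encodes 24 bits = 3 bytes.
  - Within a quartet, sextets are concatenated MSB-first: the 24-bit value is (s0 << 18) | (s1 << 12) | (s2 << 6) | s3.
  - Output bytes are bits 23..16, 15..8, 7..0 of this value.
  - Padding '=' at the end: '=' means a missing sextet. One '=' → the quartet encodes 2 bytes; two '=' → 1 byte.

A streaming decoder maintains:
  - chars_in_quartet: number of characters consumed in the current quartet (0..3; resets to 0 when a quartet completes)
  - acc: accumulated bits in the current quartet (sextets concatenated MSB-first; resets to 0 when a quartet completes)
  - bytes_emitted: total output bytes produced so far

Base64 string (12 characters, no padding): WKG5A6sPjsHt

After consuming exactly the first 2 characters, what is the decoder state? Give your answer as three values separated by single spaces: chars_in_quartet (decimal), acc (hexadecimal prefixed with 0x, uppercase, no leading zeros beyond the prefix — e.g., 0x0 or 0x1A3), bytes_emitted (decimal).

After char 0 ('W'=22): chars_in_quartet=1 acc=0x16 bytes_emitted=0
After char 1 ('K'=10): chars_in_quartet=2 acc=0x58A bytes_emitted=0

Answer: 2 0x58A 0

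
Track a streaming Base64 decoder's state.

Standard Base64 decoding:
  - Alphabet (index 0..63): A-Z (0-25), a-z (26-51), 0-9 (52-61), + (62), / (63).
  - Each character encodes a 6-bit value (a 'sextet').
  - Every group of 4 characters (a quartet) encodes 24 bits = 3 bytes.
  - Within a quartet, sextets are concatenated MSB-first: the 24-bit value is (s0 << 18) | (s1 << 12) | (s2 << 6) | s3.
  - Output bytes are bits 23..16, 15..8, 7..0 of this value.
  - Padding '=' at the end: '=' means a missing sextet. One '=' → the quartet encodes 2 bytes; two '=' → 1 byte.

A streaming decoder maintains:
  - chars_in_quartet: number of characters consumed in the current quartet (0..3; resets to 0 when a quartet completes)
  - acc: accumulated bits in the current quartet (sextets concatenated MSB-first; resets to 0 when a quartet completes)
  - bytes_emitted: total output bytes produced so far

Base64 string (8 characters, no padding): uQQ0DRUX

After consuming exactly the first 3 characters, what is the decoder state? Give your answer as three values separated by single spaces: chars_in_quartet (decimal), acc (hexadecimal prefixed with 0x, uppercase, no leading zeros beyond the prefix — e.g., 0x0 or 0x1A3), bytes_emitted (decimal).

After char 0 ('u'=46): chars_in_quartet=1 acc=0x2E bytes_emitted=0
After char 1 ('Q'=16): chars_in_quartet=2 acc=0xB90 bytes_emitted=0
After char 2 ('Q'=16): chars_in_quartet=3 acc=0x2E410 bytes_emitted=0

Answer: 3 0x2E410 0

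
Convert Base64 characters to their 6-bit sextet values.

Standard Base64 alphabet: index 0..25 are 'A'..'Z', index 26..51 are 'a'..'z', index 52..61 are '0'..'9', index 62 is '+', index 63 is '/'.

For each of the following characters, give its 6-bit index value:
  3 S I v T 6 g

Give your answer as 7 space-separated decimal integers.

'3': 0..9 range, 52 + ord('3') − ord('0') = 55
'S': A..Z range, ord('S') − ord('A') = 18
'I': A..Z range, ord('I') − ord('A') = 8
'v': a..z range, 26 + ord('v') − ord('a') = 47
'T': A..Z range, ord('T') − ord('A') = 19
'6': 0..9 range, 52 + ord('6') − ord('0') = 58
'g': a..z range, 26 + ord('g') − ord('a') = 32

Answer: 55 18 8 47 19 58 32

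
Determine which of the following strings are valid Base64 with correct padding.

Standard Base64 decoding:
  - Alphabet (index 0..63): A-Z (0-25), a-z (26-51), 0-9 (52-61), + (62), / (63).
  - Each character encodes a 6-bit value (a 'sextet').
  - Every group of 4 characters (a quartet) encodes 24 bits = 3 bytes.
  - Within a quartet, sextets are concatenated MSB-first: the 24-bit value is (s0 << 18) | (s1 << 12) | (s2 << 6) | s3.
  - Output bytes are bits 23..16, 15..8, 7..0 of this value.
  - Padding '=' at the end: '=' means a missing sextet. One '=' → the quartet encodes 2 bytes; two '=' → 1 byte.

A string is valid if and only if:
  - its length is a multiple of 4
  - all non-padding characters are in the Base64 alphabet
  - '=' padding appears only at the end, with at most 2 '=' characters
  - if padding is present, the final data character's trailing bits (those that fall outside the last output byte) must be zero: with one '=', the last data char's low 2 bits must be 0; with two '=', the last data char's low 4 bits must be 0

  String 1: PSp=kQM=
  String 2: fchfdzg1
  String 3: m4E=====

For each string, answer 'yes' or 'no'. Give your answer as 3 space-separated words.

String 1: 'PSp=kQM=' → invalid (bad char(s): ['=']; '=' in middle)
String 2: 'fchfdzg1' → valid
String 3: 'm4E=====' → invalid (5 pad chars (max 2))

Answer: no yes no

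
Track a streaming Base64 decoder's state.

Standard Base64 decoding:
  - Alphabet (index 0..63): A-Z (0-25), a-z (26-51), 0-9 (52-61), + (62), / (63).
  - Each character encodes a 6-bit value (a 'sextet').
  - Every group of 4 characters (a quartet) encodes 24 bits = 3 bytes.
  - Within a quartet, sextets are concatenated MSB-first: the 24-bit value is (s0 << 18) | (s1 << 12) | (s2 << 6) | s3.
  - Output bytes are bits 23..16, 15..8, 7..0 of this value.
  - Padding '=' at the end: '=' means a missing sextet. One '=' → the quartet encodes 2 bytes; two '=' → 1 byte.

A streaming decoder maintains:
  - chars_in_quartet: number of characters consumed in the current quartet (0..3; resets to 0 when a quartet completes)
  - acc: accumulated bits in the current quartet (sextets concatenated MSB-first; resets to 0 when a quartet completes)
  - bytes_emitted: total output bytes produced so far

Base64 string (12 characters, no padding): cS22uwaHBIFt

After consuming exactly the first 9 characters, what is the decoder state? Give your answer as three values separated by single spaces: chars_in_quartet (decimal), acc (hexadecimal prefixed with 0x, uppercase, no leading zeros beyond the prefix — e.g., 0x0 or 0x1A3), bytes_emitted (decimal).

Answer: 1 0x1 6

Derivation:
After char 0 ('c'=28): chars_in_quartet=1 acc=0x1C bytes_emitted=0
After char 1 ('S'=18): chars_in_quartet=2 acc=0x712 bytes_emitted=0
After char 2 ('2'=54): chars_in_quartet=3 acc=0x1C4B6 bytes_emitted=0
After char 3 ('2'=54): chars_in_quartet=4 acc=0x712DB6 -> emit 71 2D B6, reset; bytes_emitted=3
After char 4 ('u'=46): chars_in_quartet=1 acc=0x2E bytes_emitted=3
After char 5 ('w'=48): chars_in_quartet=2 acc=0xBB0 bytes_emitted=3
After char 6 ('a'=26): chars_in_quartet=3 acc=0x2EC1A bytes_emitted=3
After char 7 ('H'=7): chars_in_quartet=4 acc=0xBB0687 -> emit BB 06 87, reset; bytes_emitted=6
After char 8 ('B'=1): chars_in_quartet=1 acc=0x1 bytes_emitted=6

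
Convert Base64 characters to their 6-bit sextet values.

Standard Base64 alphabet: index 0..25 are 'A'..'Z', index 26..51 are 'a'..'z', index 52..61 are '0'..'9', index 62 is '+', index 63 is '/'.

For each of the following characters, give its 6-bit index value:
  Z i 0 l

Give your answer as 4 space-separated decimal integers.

Answer: 25 34 52 37

Derivation:
'Z': A..Z range, ord('Z') − ord('A') = 25
'i': a..z range, 26 + ord('i') − ord('a') = 34
'0': 0..9 range, 52 + ord('0') − ord('0') = 52
'l': a..z range, 26 + ord('l') − ord('a') = 37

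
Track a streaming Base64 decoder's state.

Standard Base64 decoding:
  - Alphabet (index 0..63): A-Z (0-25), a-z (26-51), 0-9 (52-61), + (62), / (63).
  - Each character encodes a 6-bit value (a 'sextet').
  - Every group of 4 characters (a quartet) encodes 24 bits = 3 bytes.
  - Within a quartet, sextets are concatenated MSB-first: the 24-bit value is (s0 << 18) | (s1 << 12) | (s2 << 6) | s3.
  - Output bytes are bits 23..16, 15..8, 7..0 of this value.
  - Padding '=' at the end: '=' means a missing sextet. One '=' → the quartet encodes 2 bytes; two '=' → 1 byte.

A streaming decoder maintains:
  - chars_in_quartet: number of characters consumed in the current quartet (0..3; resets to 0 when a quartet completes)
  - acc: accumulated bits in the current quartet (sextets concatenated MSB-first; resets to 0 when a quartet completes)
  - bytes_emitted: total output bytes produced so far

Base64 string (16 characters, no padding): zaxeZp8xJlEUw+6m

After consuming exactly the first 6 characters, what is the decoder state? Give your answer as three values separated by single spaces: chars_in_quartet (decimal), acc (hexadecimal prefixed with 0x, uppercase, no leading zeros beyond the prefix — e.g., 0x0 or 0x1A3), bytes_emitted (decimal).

Answer: 2 0x669 3

Derivation:
After char 0 ('z'=51): chars_in_quartet=1 acc=0x33 bytes_emitted=0
After char 1 ('a'=26): chars_in_quartet=2 acc=0xCDA bytes_emitted=0
After char 2 ('x'=49): chars_in_quartet=3 acc=0x336B1 bytes_emitted=0
After char 3 ('e'=30): chars_in_quartet=4 acc=0xCDAC5E -> emit CD AC 5E, reset; bytes_emitted=3
After char 4 ('Z'=25): chars_in_quartet=1 acc=0x19 bytes_emitted=3
After char 5 ('p'=41): chars_in_quartet=2 acc=0x669 bytes_emitted=3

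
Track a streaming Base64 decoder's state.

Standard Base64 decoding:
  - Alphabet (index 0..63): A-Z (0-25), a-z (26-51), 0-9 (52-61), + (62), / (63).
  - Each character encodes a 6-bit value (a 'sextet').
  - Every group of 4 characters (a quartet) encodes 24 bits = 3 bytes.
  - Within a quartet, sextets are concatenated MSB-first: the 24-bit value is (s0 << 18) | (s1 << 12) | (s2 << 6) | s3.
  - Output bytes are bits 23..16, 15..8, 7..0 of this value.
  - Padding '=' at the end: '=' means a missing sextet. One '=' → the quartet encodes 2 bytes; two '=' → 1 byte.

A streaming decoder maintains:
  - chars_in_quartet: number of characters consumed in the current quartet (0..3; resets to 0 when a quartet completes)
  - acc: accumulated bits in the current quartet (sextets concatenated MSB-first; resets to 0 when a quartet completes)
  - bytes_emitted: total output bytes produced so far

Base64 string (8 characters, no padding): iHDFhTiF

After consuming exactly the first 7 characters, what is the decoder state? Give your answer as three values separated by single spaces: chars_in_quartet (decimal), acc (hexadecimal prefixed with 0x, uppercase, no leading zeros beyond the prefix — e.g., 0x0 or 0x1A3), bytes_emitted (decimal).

After char 0 ('i'=34): chars_in_quartet=1 acc=0x22 bytes_emitted=0
After char 1 ('H'=7): chars_in_quartet=2 acc=0x887 bytes_emitted=0
After char 2 ('D'=3): chars_in_quartet=3 acc=0x221C3 bytes_emitted=0
After char 3 ('F'=5): chars_in_quartet=4 acc=0x8870C5 -> emit 88 70 C5, reset; bytes_emitted=3
After char 4 ('h'=33): chars_in_quartet=1 acc=0x21 bytes_emitted=3
After char 5 ('T'=19): chars_in_quartet=2 acc=0x853 bytes_emitted=3
After char 6 ('i'=34): chars_in_quartet=3 acc=0x214E2 bytes_emitted=3

Answer: 3 0x214E2 3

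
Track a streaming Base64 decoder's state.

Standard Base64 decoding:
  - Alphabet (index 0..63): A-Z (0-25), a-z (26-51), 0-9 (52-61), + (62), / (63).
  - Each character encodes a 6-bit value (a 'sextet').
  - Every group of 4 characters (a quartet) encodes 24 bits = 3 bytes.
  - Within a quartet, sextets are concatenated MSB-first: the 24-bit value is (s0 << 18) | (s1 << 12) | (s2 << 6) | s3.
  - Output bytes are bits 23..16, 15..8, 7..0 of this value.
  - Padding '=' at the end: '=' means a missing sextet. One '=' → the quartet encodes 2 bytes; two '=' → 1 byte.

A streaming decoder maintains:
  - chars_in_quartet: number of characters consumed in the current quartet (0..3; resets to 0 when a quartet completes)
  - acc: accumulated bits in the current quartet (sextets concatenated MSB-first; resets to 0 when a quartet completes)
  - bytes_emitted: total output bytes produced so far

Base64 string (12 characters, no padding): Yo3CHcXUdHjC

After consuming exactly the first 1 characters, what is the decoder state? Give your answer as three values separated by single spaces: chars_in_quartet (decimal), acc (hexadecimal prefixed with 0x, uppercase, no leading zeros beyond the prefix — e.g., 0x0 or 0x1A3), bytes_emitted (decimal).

After char 0 ('Y'=24): chars_in_quartet=1 acc=0x18 bytes_emitted=0

Answer: 1 0x18 0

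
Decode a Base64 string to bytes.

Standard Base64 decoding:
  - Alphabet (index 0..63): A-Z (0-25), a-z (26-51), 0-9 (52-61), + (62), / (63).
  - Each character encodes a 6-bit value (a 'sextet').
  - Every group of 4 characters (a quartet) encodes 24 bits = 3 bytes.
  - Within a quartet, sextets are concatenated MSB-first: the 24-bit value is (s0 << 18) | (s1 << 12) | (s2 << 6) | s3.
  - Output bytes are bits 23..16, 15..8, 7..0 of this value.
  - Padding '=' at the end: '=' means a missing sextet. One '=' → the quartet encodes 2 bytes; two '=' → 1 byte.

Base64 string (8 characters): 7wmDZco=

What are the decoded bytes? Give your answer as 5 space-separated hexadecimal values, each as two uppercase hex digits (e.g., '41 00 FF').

After char 0 ('7'=59): chars_in_quartet=1 acc=0x3B bytes_emitted=0
After char 1 ('w'=48): chars_in_quartet=2 acc=0xEF0 bytes_emitted=0
After char 2 ('m'=38): chars_in_quartet=3 acc=0x3BC26 bytes_emitted=0
After char 3 ('D'=3): chars_in_quartet=4 acc=0xEF0983 -> emit EF 09 83, reset; bytes_emitted=3
After char 4 ('Z'=25): chars_in_quartet=1 acc=0x19 bytes_emitted=3
After char 5 ('c'=28): chars_in_quartet=2 acc=0x65C bytes_emitted=3
After char 6 ('o'=40): chars_in_quartet=3 acc=0x19728 bytes_emitted=3
Padding '=': partial quartet acc=0x19728 -> emit 65 CA; bytes_emitted=5

Answer: EF 09 83 65 CA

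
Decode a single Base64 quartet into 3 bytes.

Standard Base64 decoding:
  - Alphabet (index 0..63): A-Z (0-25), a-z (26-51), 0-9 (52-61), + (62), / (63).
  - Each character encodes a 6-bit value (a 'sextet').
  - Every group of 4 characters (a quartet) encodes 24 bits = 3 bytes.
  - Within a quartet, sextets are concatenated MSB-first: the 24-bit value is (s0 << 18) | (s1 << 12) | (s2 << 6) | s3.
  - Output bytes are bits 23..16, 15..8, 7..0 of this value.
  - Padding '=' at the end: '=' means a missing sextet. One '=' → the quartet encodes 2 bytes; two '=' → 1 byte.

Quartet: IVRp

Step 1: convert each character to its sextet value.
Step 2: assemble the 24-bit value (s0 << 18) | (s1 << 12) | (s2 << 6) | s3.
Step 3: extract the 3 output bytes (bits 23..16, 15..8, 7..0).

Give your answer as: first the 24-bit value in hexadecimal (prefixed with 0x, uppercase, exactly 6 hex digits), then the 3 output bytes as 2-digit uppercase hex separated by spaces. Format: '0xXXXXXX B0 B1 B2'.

Sextets: I=8, V=21, R=17, p=41
24-bit: (8<<18) | (21<<12) | (17<<6) | 41
      = 0x200000 | 0x015000 | 0x000440 | 0x000029
      = 0x215469
Bytes: (v>>16)&0xFF=21, (v>>8)&0xFF=54, v&0xFF=69

Answer: 0x215469 21 54 69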